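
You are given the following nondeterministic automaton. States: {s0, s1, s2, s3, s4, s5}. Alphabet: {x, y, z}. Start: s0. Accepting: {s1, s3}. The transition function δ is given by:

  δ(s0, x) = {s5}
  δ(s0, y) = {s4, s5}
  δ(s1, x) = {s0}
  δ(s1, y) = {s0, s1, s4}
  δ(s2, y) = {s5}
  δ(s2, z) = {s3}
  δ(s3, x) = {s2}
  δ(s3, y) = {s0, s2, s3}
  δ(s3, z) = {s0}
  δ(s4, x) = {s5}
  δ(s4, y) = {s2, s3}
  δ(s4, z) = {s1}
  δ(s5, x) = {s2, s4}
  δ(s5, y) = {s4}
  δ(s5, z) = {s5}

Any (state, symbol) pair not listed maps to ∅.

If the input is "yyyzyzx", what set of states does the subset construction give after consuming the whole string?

Start in {s0}.
Read 'y': {s0} → {s4, s5}.
Read 'y': {s4, s5} → {s2, s3, s4}.
Read 'y': {s2, s3, s4} → {s0, s2, s3, s5}.
Read 'z': {s0, s2, s3, s5} → {s0, s3, s5}.
Read 'y': {s0, s3, s5} → {s0, s2, s3, s4, s5}.
Read 'z': {s0, s2, s3, s4, s5} → {s0, s1, s3, s5}.
Read 'x': {s0, s1, s3, s5} → {s0, s2, s4, s5}.

{s0, s2, s4, s5}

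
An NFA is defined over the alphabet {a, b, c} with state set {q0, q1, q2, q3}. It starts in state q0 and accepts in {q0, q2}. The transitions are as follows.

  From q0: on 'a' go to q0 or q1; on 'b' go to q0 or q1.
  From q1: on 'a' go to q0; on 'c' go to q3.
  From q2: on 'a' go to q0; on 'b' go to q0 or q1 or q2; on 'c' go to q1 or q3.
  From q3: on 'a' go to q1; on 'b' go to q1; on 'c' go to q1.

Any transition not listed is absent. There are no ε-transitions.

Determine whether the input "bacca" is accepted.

Yes

Start in {q0}.
Read 'b': {q0} → {q0, q1}.
Read 'a': {q0, q1} → {q0, q1}.
Read 'c': {q0, q1} → {q3}.
Read 'c': {q3} → {q1}.
Read 'a': {q1} → {q0}.
The final set {q0} contains the accepting state q0.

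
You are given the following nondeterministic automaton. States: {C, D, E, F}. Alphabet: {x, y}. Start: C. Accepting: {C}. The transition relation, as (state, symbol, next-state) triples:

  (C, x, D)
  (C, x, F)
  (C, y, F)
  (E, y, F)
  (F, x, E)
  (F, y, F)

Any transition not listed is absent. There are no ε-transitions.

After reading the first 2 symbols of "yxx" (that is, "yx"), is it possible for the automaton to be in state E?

Yes

Start in {C}.
Read 'y': C→{F}; now {F}.
Read 'x': F→{E}; now {E}.
State E is in {E}.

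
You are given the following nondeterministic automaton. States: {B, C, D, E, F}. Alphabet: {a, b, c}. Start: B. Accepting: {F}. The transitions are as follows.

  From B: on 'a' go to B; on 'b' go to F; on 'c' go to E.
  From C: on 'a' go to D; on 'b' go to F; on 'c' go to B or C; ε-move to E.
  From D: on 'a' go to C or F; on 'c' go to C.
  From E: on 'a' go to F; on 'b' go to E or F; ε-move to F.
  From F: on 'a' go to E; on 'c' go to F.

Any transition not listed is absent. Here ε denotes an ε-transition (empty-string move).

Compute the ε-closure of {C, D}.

{C, D, E, F}

Begin with {C, D}.
ε-move C → E; add E.
ε-move E → F; add F.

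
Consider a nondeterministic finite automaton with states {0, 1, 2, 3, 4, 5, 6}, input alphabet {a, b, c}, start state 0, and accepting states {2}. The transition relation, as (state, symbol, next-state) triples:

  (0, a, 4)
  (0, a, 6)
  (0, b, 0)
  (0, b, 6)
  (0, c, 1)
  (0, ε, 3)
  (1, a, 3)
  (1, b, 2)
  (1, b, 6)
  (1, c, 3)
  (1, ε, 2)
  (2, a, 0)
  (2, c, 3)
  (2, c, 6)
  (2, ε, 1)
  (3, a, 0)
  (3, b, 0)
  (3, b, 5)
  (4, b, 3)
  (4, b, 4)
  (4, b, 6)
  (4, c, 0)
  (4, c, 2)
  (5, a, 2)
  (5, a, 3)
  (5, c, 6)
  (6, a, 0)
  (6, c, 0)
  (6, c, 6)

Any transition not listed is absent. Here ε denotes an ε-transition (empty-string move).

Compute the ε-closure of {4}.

{4}

Begin with {4}.
No ε-moves leave this set, so the closure equals the set itself.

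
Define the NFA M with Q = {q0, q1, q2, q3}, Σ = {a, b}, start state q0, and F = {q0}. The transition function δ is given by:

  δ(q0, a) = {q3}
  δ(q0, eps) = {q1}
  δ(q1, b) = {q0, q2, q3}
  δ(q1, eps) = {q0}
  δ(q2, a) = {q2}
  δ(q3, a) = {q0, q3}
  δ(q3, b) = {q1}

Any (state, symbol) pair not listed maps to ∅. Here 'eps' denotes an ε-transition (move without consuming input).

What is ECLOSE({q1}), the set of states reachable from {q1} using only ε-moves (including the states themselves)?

Begin with {q1}.
ε-move q1 → q0; add q0.

{q0, q1}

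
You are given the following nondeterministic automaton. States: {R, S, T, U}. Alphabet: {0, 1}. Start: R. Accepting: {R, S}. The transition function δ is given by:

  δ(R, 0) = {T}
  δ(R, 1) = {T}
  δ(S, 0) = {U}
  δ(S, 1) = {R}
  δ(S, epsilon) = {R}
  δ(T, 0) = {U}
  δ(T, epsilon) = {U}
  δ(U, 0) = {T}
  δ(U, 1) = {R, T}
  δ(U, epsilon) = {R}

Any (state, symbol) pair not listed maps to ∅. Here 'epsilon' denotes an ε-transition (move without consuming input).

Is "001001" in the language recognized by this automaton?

Yes

Start in {R}.
Read '0': R→{T}; union {T}; ε-closure = {R, T, U}.
Read '0': R→{T}, T→{U}, U→{T}; union {T, U}; ε-closure = {R, T, U}.
Read '1': R→{T}, T→∅, U→{R, T}; union {R, T}; ε-closure = {R, T, U}.
Read '0': R→{T}, T→{U}, U→{T}; union {T, U}; ε-closure = {R, T, U}.
Read '0': R→{T}, T→{U}, U→{T}; union {T, U}; ε-closure = {R, T, U}.
Read '1': R→{T}, T→∅, U→{R, T}; union {R, T}; ε-closure = {R, T, U}.
The final set {R, T, U} contains the accepting state R.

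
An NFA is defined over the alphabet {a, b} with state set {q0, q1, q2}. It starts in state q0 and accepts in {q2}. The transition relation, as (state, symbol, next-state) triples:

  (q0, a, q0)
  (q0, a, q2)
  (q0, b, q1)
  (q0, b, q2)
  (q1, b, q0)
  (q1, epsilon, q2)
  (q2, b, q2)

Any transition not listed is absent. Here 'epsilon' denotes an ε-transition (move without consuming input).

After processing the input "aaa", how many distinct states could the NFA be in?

Start in {q0}.
Read 'a': q0→{q0, q2}; now {q0, q2}.
Read 'a': q0→{q0, q2}, q2→∅; now {q0, q2}.
Read 'a': q0→{q0, q2}, q2→∅; now {q0, q2}.
That set has 2 states.

2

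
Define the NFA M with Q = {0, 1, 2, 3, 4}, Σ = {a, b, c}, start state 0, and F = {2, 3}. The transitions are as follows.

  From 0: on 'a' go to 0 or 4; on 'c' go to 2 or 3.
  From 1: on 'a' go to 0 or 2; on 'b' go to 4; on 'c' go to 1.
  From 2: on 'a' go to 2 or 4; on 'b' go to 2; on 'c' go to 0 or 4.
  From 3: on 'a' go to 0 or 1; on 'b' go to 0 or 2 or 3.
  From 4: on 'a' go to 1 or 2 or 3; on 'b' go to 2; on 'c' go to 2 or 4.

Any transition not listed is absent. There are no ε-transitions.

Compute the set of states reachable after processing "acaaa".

Start in {0}.
Read 'a': {0} → {0, 4}.
Read 'c': {0, 4} → {2, 3, 4}.
Read 'a': {2, 3, 4} → {0, 1, 2, 3, 4}.
Read 'a': {0, 1, 2, 3, 4} → {0, 1, 2, 3, 4}.
Read 'a': {0, 1, 2, 3, 4} → {0, 1, 2, 3, 4}.

{0, 1, 2, 3, 4}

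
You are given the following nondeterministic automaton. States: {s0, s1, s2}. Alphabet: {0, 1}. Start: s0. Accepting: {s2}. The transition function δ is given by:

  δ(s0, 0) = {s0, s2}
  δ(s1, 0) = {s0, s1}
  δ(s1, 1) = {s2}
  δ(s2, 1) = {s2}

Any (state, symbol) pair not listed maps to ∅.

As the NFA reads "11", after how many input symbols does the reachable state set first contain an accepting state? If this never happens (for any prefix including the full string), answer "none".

Start in {s0}.
Read '1': {s0} → ∅.
The set is empty and remains empty for the remaining 1 symbol.
No reachable set along the way intersects F.

none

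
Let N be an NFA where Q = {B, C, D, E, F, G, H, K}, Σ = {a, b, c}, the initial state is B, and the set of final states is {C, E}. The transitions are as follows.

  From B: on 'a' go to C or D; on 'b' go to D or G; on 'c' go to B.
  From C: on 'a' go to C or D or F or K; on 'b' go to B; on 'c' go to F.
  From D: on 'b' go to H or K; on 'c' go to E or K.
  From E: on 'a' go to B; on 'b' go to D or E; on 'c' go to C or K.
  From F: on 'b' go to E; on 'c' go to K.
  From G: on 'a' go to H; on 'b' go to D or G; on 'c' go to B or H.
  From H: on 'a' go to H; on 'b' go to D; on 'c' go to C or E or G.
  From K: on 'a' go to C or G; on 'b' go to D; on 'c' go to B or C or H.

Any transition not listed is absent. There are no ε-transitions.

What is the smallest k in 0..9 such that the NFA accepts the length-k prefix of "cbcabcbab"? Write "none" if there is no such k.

Start in {B}.
Read 'c': B→{B}; now {B}.
Read 'b': B→{D, G}; now {D, G}.
Read 'c': D→{E, K}, G→{B, H}; now {B, E, H, K}.
None of the earlier sets intersect F, but {B, E, H, K} does.

3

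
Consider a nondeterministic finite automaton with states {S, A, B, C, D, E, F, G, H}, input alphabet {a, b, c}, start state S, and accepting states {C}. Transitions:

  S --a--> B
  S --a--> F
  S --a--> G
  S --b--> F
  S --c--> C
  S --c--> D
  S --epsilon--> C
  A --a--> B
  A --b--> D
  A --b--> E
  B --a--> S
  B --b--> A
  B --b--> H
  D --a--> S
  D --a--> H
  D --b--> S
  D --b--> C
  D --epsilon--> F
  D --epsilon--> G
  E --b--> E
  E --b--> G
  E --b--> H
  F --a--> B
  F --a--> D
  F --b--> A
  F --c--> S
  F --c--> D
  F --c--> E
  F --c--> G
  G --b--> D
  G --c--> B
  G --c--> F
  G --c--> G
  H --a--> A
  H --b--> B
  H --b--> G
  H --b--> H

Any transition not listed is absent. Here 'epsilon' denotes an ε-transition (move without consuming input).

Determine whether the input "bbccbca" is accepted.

Start: ε-closure({S}) = {S, C}.
Read 'b': {S, C} → {F}.
Read 'b': {F} → {A}.
Read 'c': {A} → ∅.
The set is empty and remains empty for the remaining 4 symbols.
The final set ∅ contains no accepting state.

No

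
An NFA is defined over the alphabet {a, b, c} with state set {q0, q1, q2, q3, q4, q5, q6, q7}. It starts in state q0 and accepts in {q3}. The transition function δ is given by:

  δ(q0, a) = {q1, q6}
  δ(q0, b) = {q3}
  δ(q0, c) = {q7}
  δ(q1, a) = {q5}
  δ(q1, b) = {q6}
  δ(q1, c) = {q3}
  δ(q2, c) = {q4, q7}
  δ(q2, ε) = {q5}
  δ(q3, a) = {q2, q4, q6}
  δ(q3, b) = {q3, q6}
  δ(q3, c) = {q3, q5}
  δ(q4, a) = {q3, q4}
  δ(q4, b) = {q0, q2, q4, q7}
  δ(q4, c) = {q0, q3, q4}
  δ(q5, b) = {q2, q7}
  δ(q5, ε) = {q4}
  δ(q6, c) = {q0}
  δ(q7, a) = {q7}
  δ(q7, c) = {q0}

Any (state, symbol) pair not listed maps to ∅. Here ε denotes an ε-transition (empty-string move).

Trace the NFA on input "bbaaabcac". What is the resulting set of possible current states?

Start in {q0}.
Read 'b': {q0} → {q3}.
Read 'b': {q3} → {q3, q6}.
Read 'a': {q3, q6} → {q2, q4, q5, q6}.
Read 'a': {q2, q4, q5, q6} → {q3, q4}.
Read 'a': {q3, q4} → {q2, q3, q4, q5, q6}.
Read 'b': {q2, q3, q4, q5, q6} → {q0, q2, q3, q4, q5, q6, q7}.
Read 'c': {q0, q2, q3, q4, q5, q6, q7} → {q0, q3, q4, q5, q7}.
Read 'a': {q0, q3, q4, q5, q7} → {q1, q2, q3, q4, q5, q6, q7}.
Read 'c': {q1, q2, q3, q4, q5, q6, q7} → {q0, q3, q4, q5, q7}.

{q0, q3, q4, q5, q7}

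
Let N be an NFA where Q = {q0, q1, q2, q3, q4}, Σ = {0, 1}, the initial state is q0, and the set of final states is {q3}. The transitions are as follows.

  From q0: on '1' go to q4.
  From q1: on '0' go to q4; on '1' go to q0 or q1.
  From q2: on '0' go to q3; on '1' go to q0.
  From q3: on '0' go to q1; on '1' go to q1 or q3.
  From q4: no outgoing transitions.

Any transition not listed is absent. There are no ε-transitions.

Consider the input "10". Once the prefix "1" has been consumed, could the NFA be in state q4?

Start in {q0}.
Read '1': q0→{q4}; now {q4}.
State q4 is in {q4}.

Yes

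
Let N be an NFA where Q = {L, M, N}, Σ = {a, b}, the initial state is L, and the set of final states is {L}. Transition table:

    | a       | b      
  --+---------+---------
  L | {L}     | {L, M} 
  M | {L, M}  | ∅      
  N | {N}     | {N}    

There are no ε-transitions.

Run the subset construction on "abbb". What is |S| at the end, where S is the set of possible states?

2

Start in {L}.
Read 'a': L→{L}; now {L}.
Read 'b': L→{L, M}; now {L, M}.
Read 'b': L→{L, M}, M→∅; now {L, M}.
Read 'b': L→{L, M}, M→∅; now {L, M}.
That set has 2 states.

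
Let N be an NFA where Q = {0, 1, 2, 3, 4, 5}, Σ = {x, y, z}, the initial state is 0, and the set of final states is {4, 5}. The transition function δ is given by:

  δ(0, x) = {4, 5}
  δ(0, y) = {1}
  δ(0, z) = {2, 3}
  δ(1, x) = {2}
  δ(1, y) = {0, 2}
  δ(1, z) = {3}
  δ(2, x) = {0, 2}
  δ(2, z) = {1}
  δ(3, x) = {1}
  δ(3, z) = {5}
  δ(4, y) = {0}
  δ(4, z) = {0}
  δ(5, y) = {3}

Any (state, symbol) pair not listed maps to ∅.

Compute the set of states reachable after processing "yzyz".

∅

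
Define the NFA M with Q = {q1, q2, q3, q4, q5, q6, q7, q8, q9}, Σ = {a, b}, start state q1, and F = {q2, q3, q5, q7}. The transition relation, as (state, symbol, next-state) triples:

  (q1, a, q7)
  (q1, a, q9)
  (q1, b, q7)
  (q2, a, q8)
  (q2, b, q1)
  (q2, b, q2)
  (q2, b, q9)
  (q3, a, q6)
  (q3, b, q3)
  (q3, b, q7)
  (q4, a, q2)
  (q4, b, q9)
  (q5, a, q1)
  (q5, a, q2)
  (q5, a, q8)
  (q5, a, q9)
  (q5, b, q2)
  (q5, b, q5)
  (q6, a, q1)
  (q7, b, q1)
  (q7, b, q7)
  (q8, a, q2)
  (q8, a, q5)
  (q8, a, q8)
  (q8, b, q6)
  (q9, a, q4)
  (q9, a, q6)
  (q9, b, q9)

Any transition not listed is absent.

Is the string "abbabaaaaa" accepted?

Yes

Start in {q1}.
Read 'a': {q1} → {q7, q9}.
Read 'b': {q7, q9} → {q1, q7, q9}.
Read 'b': {q1, q7, q9} → {q1, q7, q9}.
Read 'a': {q1, q7, q9} → {q4, q6, q7, q9}.
Read 'b': {q4, q6, q7, q9} → {q1, q7, q9}.
Read 'a': {q1, q7, q9} → {q4, q6, q7, q9}.
Read 'a': {q4, q6, q7, q9} → {q1, q2, q4, q6}.
Read 'a': {q1, q2, q4, q6} → {q1, q2, q7, q8, q9}.
Read 'a': {q1, q2, q7, q8, q9} → {q2, q4, q5, q6, q7, q8, q9}.
Read 'a': {q2, q4, q5, q6, q7, q8, q9} → {q1, q2, q4, q5, q6, q8, q9}.
The final set {q1, q2, q4, q5, q6, q8, q9} contains the accepting states q2, q5.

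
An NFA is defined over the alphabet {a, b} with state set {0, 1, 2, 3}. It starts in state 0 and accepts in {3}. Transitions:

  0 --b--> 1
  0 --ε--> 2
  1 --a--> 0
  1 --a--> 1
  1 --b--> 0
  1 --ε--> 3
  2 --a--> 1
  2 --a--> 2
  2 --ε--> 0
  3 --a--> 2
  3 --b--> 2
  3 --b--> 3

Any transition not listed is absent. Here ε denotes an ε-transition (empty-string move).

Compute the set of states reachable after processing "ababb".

{0, 1, 2, 3}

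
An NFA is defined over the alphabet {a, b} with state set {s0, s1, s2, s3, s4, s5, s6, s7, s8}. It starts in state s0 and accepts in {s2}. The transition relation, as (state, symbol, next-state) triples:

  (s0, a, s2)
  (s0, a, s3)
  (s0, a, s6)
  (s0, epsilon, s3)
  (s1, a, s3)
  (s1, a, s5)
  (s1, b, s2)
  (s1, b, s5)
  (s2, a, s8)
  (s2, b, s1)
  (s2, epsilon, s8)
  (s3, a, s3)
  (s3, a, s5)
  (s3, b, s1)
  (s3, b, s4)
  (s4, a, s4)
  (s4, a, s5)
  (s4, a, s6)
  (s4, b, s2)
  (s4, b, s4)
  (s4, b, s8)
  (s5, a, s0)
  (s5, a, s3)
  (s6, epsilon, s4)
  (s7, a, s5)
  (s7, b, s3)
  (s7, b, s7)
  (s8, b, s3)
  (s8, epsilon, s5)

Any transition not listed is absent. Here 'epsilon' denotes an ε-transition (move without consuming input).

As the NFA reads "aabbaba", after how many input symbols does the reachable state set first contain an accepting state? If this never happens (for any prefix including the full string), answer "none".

1

Start: ε-closure({s0}) = {s0, s3}.
Read 'a': s0→{s2, s3, s6}, s3→{s3, s5}; union {s2, s3, s5, s6}; ε-closure = {s2, s3, s4, s5, s6, s8}.
None of the earlier sets intersect F, but {s2, s3, s4, s5, s6, s8} does.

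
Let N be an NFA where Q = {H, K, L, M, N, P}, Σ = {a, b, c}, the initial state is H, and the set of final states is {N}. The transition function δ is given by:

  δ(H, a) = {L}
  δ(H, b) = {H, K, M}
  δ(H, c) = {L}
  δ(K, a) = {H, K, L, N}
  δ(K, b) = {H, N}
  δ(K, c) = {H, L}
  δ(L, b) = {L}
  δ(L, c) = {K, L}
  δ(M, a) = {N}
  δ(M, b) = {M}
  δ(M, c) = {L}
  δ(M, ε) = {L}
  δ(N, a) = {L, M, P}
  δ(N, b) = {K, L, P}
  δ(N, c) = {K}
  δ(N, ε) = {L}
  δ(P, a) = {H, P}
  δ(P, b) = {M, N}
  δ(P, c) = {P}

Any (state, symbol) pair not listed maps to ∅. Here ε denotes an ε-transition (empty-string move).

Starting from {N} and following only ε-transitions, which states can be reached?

{L, N}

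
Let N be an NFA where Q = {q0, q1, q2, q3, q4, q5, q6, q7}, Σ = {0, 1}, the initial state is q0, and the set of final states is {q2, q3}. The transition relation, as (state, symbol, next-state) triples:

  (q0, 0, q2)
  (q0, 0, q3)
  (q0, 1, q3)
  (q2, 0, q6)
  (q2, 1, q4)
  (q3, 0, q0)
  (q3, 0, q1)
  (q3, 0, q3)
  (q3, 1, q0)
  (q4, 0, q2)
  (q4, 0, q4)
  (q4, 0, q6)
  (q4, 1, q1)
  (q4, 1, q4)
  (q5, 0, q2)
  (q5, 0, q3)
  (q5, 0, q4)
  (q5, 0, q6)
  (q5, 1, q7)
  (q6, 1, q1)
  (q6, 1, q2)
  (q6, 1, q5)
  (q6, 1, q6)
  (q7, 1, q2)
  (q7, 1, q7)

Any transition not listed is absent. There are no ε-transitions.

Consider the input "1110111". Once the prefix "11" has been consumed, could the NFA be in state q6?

No

Start in {q0}.
Read '1': {q0} → {q3}.
Read '1': {q3} → {q0}.
State q6 is not in {q0}.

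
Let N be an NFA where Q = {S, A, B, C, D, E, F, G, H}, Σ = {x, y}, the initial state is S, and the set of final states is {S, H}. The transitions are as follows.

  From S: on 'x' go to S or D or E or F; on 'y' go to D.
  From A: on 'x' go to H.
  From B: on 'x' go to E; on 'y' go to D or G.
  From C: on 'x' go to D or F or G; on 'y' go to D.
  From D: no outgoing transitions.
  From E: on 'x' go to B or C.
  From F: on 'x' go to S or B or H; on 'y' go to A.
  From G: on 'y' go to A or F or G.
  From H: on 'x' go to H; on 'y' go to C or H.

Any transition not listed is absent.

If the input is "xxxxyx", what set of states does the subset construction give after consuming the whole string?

Start in {S}.
Read 'x': S→{S, D, E, F}; now {S, D, E, F}.
Read 'x': S→{S, D, E, F}, D→∅, E→{B, C}, F→{S, B, H}; now {S, B, C, D, E, F, H}.
Read 'x': S→{S, D, E, F}, B→{E}, C→{D, F, G}, D→∅, E→{B, C}, F→{S, B, H}, H→{H}; now {S, B, C, D, E, F, G, H}.
Read 'x': S→{S, D, E, F}, B→{E}, C→{D, F, G}, D→∅, E→{B, C}, F→{S, B, H}, G→∅, H→{H}; now {S, B, C, D, E, F, G, H}.
Read 'y': S→{D}, B→{D, G}, C→{D}, D→∅, E→∅, F→{A}, G→{A, F, G}, H→{C, H}; now {A, C, D, F, G, H}.
Read 'x': A→{H}, C→{D, F, G}, D→∅, F→{S, B, H}, G→∅, H→{H}; now {S, B, D, F, G, H}.

{S, B, D, F, G, H}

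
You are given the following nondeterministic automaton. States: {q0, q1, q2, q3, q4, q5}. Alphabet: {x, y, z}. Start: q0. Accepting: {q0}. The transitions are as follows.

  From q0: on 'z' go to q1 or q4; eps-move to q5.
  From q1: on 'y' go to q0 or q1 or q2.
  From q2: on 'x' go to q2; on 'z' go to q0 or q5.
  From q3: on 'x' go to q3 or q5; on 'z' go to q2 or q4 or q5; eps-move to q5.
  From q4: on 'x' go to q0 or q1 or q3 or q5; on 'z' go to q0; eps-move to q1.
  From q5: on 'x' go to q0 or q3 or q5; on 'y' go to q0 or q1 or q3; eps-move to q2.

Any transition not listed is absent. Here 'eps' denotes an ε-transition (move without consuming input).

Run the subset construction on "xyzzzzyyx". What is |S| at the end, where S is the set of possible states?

4

Start: ε-closure({q0}) = {q0, q2, q5}.
Read 'x': {q0, q2, q5} → {q0, q2, q3, q5}.
Read 'y': {q0, q2, q3, q5} → {q0, q1, q2, q3, q5}.
Read 'z': {q0, q1, q2, q3, q5} → {q0, q1, q2, q4, q5}.
Read 'z': {q0, q1, q2, q4, q5} → {q0, q1, q2, q4, q5}.
Read 'z': {q0, q1, q2, q4, q5} → {q0, q1, q2, q4, q5}.
Read 'z': {q0, q1, q2, q4, q5} → {q0, q1, q2, q4, q5}.
Read 'y': {q0, q1, q2, q4, q5} → {q0, q1, q2, q3, q5}.
Read 'y': {q0, q1, q2, q3, q5} → {q0, q1, q2, q3, q5}.
Read 'x': {q0, q1, q2, q3, q5} → {q0, q2, q3, q5}.
That set has 4 states.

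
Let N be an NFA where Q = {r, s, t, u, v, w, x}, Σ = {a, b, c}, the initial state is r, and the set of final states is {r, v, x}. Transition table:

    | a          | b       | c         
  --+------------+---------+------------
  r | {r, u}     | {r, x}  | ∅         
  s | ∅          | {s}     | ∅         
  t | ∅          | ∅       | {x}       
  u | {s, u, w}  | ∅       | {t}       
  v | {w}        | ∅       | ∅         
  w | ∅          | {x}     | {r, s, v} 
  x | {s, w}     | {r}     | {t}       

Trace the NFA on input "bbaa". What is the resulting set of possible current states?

Start in {r}.
Read 'b': {r} → {r, x}.
Read 'b': {r, x} → {r, x}.
Read 'a': {r, x} → {r, s, u, w}.
Read 'a': {r, s, u, w} → {r, s, u, w}.

{r, s, u, w}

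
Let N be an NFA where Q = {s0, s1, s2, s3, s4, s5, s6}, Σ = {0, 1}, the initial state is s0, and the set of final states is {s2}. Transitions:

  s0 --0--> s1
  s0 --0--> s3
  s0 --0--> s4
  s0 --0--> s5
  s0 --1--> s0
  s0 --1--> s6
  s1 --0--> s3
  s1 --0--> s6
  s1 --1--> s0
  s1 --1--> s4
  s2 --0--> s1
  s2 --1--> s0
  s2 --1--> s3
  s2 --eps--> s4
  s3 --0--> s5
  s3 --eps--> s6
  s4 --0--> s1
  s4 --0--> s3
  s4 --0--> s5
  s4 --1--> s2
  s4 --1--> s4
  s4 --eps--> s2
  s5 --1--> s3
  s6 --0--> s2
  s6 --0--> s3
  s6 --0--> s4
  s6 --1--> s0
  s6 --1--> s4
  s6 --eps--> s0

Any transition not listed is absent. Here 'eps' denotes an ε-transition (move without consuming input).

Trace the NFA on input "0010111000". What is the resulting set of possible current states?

Start in {s0}.
Read '0': s0→{s1, s3, s4, s5}; union {s1, s3, s4, s5}; ε-closure = {s0, s1, s2, s3, s4, s5, s6}.
Read '0': s0→{s1, s3, s4, s5}, s1→{s3, s6}, s2→{s1}, s3→{s5}, s4→{s1, s3, s5}, s5→∅, s6→{s2, s3, s4}; union {s1, s2, s3, s4, s5, s6}; ε-closure = {s0, s1, s2, s3, s4, s5, s6}.
Read '1': s0→{s0, s6}, s1→{s0, s4}, s2→{s0, s3}, s3→∅, s4→{s2, s4}, s5→{s3}, s6→{s0, s4}; now {s0, s2, s3, s4, s6}.
Read '0': s0→{s1, s3, s4, s5}, s2→{s1}, s3→{s5}, s4→{s1, s3, s5}, s6→{s2, s3, s4}; union {s1, s2, s3, s4, s5}; ε-closure = {s0, s1, s2, s3, s4, s5, s6}.
Read '1': s0→{s0, s6}, s1→{s0, s4}, s2→{s0, s3}, s3→∅, s4→{s2, s4}, s5→{s3}, s6→{s0, s4}; now {s0, s2, s3, s4, s6}.
Read '1': s0→{s0, s6}, s2→{s0, s3}, s3→∅, s4→{s2, s4}, s6→{s0, s4}; now {s0, s2, s3, s4, s6}.
Read '1': s0→{s0, s6}, s2→{s0, s3}, s3→∅, s4→{s2, s4}, s6→{s0, s4}; now {s0, s2, s3, s4, s6}.
Read '0': s0→{s1, s3, s4, s5}, s2→{s1}, s3→{s5}, s4→{s1, s3, s5}, s6→{s2, s3, s4}; union {s1, s2, s3, s4, s5}; ε-closure = {s0, s1, s2, s3, s4, s5, s6}.
Read '0': s0→{s1, s3, s4, s5}, s1→{s3, s6}, s2→{s1}, s3→{s5}, s4→{s1, s3, s5}, s5→∅, s6→{s2, s3, s4}; union {s1, s2, s3, s4, s5, s6}; ε-closure = {s0, s1, s2, s3, s4, s5, s6}.
Read '0': s0→{s1, s3, s4, s5}, s1→{s3, s6}, s2→{s1}, s3→{s5}, s4→{s1, s3, s5}, s5→∅, s6→{s2, s3, s4}; union {s1, s2, s3, s4, s5, s6}; ε-closure = {s0, s1, s2, s3, s4, s5, s6}.

{s0, s1, s2, s3, s4, s5, s6}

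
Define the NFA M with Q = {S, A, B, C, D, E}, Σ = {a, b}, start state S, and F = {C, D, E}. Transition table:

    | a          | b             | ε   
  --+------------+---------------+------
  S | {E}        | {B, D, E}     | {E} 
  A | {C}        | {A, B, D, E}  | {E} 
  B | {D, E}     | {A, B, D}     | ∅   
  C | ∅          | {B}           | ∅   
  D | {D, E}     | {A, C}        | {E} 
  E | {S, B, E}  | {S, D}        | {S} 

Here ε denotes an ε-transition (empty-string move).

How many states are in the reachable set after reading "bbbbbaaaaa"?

4

Start: ε-closure({S}) = {S, E}.
Read 'b': {S, E} → {S, B, D, E}.
Read 'b': {S, B, D, E} → {S, A, B, C, D, E}.
Read 'b': {S, A, B, C, D, E} → {S, A, B, C, D, E}.
Read 'b': {S, A, B, C, D, E} → {S, A, B, C, D, E}.
Read 'b': {S, A, B, C, D, E} → {S, A, B, C, D, E}.
Read 'a': {S, A, B, C, D, E} → {S, B, C, D, E}.
Read 'a': {S, B, C, D, E} → {S, B, D, E}.
Read 'a': {S, B, D, E} → {S, B, D, E}.
Read 'a': {S, B, D, E} → {S, B, D, E}.
Read 'a': {S, B, D, E} → {S, B, D, E}.
That set has 4 states.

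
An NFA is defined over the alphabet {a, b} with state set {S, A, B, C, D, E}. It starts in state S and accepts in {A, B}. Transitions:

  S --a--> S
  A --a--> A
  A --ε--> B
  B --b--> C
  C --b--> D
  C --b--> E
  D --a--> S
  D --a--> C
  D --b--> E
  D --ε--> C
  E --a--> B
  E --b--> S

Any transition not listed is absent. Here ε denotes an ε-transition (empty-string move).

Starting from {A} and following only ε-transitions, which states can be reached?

Begin with {A}.
ε-move A → B; add B.

{A, B}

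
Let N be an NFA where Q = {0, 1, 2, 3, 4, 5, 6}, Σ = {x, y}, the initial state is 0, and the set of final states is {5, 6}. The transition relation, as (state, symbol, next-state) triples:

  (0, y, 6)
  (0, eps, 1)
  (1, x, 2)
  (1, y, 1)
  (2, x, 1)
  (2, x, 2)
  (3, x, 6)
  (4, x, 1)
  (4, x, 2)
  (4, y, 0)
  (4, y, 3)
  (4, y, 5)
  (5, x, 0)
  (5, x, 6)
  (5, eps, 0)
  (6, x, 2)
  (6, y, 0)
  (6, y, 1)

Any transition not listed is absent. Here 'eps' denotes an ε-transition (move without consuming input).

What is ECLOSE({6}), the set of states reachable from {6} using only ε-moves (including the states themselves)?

Begin with {6}.
No ε-moves leave this set, so the closure equals the set itself.

{6}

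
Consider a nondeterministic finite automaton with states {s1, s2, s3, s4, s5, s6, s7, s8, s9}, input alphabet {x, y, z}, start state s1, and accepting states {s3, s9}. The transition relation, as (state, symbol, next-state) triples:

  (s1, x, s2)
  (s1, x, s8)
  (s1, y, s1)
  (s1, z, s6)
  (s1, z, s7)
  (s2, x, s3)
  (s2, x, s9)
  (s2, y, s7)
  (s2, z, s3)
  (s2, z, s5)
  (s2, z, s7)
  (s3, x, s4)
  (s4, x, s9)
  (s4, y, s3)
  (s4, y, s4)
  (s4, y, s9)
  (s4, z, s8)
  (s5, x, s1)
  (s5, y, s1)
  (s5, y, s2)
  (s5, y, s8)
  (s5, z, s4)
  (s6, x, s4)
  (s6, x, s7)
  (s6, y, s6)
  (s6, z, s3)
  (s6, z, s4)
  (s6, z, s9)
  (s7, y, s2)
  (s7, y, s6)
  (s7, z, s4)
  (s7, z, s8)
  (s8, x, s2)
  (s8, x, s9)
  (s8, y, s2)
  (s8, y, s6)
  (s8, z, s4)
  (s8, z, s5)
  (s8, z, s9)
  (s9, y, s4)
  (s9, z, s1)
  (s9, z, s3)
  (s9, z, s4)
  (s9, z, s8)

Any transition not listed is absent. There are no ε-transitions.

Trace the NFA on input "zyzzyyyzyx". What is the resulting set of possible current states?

{s2, s3, s4, s7, s8, s9}

Start in {s1}.
Read 'z': {s1} → {s6, s7}.
Read 'y': {s6, s7} → {s2, s6}.
Read 'z': {s2, s6} → {s3, s4, s5, s7, s9}.
Read 'z': {s3, s4, s5, s7, s9} → {s1, s3, s4, s8}.
Read 'y': {s1, s3, s4, s8} → {s1, s2, s3, s4, s6, s9}.
Read 'y': {s1, s2, s3, s4, s6, s9} → {s1, s3, s4, s6, s7, s9}.
Read 'y': {s1, s3, s4, s6, s7, s9} → {s1, s2, s3, s4, s6, s9}.
Read 'z': {s1, s2, s3, s4, s6, s9} → {s1, s3, s4, s5, s6, s7, s8, s9}.
Read 'y': {s1, s3, s4, s5, s6, s7, s8, s9} → {s1, s2, s3, s4, s6, s8, s9}.
Read 'x': {s1, s2, s3, s4, s6, s8, s9} → {s2, s3, s4, s7, s8, s9}.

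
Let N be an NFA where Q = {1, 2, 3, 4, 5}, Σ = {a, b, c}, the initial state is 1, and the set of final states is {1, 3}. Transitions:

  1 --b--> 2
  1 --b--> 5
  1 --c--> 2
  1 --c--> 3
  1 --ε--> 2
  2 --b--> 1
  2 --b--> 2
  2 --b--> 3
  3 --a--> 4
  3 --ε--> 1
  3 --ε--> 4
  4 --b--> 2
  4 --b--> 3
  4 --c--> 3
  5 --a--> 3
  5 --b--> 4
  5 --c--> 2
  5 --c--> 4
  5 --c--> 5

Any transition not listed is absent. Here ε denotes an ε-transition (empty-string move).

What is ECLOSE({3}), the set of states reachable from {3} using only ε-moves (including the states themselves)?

{1, 2, 3, 4}

Begin with {3}.
ε-move 3 → 1; add 1.
ε-move 3 → 4; add 4.
ε-move 1 → 2; add 2.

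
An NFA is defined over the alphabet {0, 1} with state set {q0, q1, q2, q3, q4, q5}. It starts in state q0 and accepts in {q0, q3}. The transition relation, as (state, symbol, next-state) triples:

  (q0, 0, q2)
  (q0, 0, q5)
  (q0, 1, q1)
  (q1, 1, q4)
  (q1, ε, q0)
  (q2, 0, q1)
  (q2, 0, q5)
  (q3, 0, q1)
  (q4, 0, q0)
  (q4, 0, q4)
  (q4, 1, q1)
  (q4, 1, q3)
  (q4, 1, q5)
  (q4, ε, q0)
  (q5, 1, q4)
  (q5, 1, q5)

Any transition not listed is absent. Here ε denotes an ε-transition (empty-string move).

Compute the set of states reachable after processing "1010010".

{q0, q1, q2, q4, q5}

Start in {q0}.
Read '1': {q0} → {q0, q1}.
Read '0': {q0, q1} → {q2, q5}.
Read '1': {q2, q5} → {q0, q4, q5}.
Read '0': {q0, q4, q5} → {q0, q2, q4, q5}.
Read '0': {q0, q2, q4, q5} → {q0, q1, q2, q4, q5}.
Read '1': {q0, q1, q2, q4, q5} → {q0, q1, q3, q4, q5}.
Read '0': {q0, q1, q3, q4, q5} → {q0, q1, q2, q4, q5}.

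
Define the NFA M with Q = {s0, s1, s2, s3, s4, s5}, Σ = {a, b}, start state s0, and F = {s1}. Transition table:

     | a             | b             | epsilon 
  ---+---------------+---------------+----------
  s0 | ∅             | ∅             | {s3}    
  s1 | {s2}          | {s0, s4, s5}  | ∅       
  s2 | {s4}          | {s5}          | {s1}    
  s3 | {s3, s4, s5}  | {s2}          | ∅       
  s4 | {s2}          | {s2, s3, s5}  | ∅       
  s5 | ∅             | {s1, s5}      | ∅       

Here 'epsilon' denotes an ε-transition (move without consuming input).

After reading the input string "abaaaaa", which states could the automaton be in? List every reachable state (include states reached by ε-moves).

{s1, s2, s3, s4, s5}

Start: ε-closure({s0}) = {s0, s3}.
Read 'a': s0→∅, s3→{s3, s4, s5}; now {s3, s4, s5}.
Read 'b': s3→{s2}, s4→{s2, s3, s5}, s5→{s1, s5}; now {s1, s2, s3, s5}.
Read 'a': s1→{s2}, s2→{s4}, s3→{s3, s4, s5}, s5→∅; union {s2, s3, s4, s5}; ε-closure = {s1, s2, s3, s4, s5}.
Read 'a': s1→{s2}, s2→{s4}, s3→{s3, s4, s5}, s4→{s2}, s5→∅; union {s2, s3, s4, s5}; ε-closure = {s1, s2, s3, s4, s5}.
Read 'a': s1→{s2}, s2→{s4}, s3→{s3, s4, s5}, s4→{s2}, s5→∅; union {s2, s3, s4, s5}; ε-closure = {s1, s2, s3, s4, s5}.
Read 'a': s1→{s2}, s2→{s4}, s3→{s3, s4, s5}, s4→{s2}, s5→∅; union {s2, s3, s4, s5}; ε-closure = {s1, s2, s3, s4, s5}.
Read 'a': s1→{s2}, s2→{s4}, s3→{s3, s4, s5}, s4→{s2}, s5→∅; union {s2, s3, s4, s5}; ε-closure = {s1, s2, s3, s4, s5}.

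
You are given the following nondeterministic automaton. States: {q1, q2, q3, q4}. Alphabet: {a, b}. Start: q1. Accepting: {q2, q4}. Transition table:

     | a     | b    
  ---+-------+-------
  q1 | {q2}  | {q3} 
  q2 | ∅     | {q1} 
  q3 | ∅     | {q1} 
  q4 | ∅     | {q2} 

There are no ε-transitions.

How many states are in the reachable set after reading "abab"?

1

Start in {q1}.
Read 'a': {q1} → {q2}.
Read 'b': {q2} → {q1}.
Read 'a': {q1} → {q2}.
Read 'b': {q2} → {q1}.
That set has 1 state.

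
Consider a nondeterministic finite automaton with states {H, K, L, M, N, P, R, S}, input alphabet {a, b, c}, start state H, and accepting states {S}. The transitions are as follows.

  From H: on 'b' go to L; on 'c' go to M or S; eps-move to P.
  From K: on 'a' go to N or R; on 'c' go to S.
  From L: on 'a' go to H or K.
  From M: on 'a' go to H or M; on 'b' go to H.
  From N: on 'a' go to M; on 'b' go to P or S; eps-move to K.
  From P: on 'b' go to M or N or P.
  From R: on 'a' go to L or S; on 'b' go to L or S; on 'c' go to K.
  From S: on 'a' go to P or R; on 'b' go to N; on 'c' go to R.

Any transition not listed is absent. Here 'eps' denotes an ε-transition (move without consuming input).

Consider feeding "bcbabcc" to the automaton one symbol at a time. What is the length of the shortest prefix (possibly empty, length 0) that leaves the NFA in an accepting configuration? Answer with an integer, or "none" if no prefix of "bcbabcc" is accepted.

2

Start: ε-closure({H}) = {H, P}.
Read 'b': {H, P} → {K, L, M, N, P}.
Read 'c': {K, L, M, N, P} → {S}.
None of the earlier sets intersect F, but {S} does.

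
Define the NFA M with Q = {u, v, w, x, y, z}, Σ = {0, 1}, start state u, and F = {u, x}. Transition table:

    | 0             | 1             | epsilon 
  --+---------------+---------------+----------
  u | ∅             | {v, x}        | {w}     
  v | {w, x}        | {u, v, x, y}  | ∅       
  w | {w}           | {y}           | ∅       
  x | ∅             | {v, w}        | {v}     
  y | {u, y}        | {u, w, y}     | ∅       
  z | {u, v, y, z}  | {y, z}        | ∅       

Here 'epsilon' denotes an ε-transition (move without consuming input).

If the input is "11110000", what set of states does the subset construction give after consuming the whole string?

Start: ε-closure({u}) = {u, w}.
Read '1': {u, w} → {v, x, y}.
Read '1': {v, x, y} → {u, v, w, x, y}.
Read '1': {u, v, w, x, y} → {u, v, w, x, y}.
Read '1': {u, v, w, x, y} → {u, v, w, x, y}.
Read '0': {u, v, w, x, y} → {u, v, w, x, y}.
Read '0': {u, v, w, x, y} → {u, v, w, x, y}.
Read '0': {u, v, w, x, y} → {u, v, w, x, y}.
Read '0': {u, v, w, x, y} → {u, v, w, x, y}.

{u, v, w, x, y}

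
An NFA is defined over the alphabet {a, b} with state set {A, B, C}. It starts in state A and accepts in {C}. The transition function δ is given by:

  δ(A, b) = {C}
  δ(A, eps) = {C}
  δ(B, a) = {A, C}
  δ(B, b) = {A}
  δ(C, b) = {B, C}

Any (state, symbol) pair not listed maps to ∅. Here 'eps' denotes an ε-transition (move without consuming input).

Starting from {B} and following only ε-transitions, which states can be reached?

{B}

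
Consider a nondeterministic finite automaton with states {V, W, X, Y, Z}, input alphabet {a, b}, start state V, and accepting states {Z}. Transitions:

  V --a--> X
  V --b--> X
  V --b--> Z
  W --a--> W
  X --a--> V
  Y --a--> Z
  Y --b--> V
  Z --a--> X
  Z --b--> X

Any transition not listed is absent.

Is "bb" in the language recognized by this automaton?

No

Start in {V}.
Read 'b': {V} → {X, Z}.
Read 'b': {X, Z} → {X}.
The final set {X} contains no accepting state.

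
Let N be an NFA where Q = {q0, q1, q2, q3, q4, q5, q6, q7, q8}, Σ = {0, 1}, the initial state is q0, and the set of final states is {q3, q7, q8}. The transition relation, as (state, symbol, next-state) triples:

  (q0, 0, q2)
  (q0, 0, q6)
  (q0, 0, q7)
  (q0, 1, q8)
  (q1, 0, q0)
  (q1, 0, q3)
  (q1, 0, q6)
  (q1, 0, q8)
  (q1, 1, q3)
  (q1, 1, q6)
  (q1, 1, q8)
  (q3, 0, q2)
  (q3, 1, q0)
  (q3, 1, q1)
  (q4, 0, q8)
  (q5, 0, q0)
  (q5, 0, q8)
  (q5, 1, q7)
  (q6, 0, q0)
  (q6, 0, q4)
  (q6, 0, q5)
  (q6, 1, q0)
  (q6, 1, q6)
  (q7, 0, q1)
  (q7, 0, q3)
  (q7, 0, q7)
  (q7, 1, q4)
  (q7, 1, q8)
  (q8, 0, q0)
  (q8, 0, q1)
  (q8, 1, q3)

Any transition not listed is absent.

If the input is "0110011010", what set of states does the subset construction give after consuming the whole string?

{q0, q1, q2, q3, q4, q5, q6, q7, q8}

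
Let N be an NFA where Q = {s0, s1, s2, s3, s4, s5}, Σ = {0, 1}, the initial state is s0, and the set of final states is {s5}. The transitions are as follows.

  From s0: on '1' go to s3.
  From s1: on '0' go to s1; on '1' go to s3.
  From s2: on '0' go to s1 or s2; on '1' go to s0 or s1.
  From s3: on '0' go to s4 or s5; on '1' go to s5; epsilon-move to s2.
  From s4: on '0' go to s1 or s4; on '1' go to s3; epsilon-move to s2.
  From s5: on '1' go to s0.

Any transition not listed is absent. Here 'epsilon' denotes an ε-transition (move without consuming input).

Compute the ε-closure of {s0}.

Begin with {s0}.
No ε-moves leave this set, so the closure equals the set itself.

{s0}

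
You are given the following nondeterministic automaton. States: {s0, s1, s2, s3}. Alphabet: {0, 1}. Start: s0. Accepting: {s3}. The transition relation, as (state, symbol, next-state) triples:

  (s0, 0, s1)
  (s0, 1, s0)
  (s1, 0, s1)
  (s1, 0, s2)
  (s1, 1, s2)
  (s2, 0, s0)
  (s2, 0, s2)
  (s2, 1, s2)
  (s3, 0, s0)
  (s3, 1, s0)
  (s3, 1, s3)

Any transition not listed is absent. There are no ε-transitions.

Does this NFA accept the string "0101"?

Start in {s0}.
Read '0': {s0} → {s1}.
Read '1': {s1} → {s2}.
Read '0': {s2} → {s0, s2}.
Read '1': {s0, s2} → {s0, s2}.
The final set {s0, s2} contains no accepting state.

No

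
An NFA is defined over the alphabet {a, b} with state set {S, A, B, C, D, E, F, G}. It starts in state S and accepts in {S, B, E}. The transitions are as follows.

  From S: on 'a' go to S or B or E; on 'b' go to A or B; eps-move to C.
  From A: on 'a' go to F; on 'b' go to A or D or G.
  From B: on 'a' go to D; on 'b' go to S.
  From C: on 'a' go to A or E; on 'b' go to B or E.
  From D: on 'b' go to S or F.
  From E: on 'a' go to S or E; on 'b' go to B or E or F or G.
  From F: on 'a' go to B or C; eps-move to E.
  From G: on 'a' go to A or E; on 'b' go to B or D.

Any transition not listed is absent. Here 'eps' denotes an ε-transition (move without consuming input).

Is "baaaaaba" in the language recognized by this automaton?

Start: ε-closure({S}) = {S, C}.
Read 'b': S→{A, B}, C→{B, E}; now {A, B, E}.
Read 'a': A→{F}, B→{D}, E→{S, E}; union {S, D, E, F}; ε-closure = {S, C, D, E, F}.
Read 'a': S→{S, B, E}, C→{A, E}, D→∅, E→{S, E}, F→{B, C}; now {S, A, B, C, E}.
Read 'a': S→{S, B, E}, A→{F}, B→{D}, C→{A, E}, E→{S, E}; union {S, A, B, D, E, F}; ε-closure = {S, A, B, C, D, E, F}.
Read 'a': S→{S, B, E}, A→{F}, B→{D}, C→{A, E}, D→∅, E→{S, E}, F→{B, C}; now {S, A, B, C, D, E, F}.
Read 'a': S→{S, B, E}, A→{F}, B→{D}, C→{A, E}, D→∅, E→{S, E}, F→{B, C}; now {S, A, B, C, D, E, F}.
Read 'b': S→{A, B}, A→{A, D, G}, B→{S}, C→{B, E}, D→{S, F}, E→{B, E, F, G}, F→∅; union {S, A, B, D, E, F, G}; ε-closure = {S, A, B, C, D, E, F, G}.
Read 'a': S→{S, B, E}, A→{F}, B→{D}, C→{A, E}, D→∅, E→{S, E}, F→{B, C}, G→{A, E}; now {S, A, B, C, D, E, F}.
The final set {S, A, B, C, D, E, F} contains the accepting states S, B, E.

Yes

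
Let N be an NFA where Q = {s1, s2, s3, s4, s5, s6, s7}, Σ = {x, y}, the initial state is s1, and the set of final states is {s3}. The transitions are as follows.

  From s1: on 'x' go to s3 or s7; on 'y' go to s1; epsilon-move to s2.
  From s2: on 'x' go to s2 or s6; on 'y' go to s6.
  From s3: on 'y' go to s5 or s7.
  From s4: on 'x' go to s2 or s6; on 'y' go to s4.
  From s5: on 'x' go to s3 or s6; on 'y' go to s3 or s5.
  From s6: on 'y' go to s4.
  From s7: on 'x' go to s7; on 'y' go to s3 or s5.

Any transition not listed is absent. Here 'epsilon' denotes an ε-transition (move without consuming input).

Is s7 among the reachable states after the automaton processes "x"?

Yes

Start: ε-closure({s1}) = {s1, s2}.
Read 'x': {s1, s2} → {s2, s3, s6, s7}.
State s7 is in {s2, s3, s6, s7}.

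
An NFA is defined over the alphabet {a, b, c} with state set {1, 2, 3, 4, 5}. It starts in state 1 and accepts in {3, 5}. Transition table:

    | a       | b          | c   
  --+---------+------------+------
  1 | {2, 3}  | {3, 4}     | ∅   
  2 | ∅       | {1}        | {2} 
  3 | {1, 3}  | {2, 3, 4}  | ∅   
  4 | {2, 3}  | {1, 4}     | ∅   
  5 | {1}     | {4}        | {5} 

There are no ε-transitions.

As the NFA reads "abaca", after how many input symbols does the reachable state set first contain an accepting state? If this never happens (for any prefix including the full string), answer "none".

1

Start in {1}.
Read 'a': 1→{2, 3}; now {2, 3}.
None of the earlier sets intersect F, but {2, 3} does.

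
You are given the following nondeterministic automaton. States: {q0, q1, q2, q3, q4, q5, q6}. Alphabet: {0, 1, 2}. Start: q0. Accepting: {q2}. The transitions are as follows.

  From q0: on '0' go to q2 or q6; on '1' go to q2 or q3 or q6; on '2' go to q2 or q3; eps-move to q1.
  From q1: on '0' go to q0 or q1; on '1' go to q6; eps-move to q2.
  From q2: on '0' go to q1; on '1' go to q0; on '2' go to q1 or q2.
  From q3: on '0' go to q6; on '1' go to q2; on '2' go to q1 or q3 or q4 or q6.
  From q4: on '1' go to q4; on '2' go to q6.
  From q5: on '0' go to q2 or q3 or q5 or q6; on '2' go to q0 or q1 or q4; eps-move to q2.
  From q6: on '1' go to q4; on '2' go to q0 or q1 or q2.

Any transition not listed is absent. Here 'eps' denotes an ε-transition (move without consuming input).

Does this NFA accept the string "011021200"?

Yes

Start: ε-closure({q0}) = {q0, q1, q2}.
Read '0': {q0, q1, q2} → {q0, q1, q2, q6}.
Read '1': {q0, q1, q2, q6} → {q0, q1, q2, q3, q4, q6}.
Read '1': {q0, q1, q2, q3, q4, q6} → {q0, q1, q2, q3, q4, q6}.
Read '0': {q0, q1, q2, q3, q4, q6} → {q0, q1, q2, q6}.
Read '2': {q0, q1, q2, q6} → {q0, q1, q2, q3}.
Read '1': {q0, q1, q2, q3} → {q0, q1, q2, q3, q6}.
Read '2': {q0, q1, q2, q3, q6} → {q0, q1, q2, q3, q4, q6}.
Read '0': {q0, q1, q2, q3, q4, q6} → {q0, q1, q2, q6}.
Read '0': {q0, q1, q2, q6} → {q0, q1, q2, q6}.
The final set {q0, q1, q2, q6} contains the accepting state q2.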